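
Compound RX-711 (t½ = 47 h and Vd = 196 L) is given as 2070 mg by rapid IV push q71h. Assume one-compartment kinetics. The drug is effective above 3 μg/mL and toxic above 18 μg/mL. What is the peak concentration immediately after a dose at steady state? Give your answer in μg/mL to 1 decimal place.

16.3 μg/mL

Over one 71-h interval, 71/47 ≈ 1.5106 half-lives elapse, leaving f ≈ 0.3510 of each dose.
At steady state, accumulation factor R = 1/(1 − e^(−kτ)) ≈ 1.5408.
Each bolus raises the concentration by D/Vd = 2070/196 ≈ 10.561 μg/mL.
Steady-state peak Cmax,ss = C₀·R ≈ 10.561 × 1.5408 ≈ 16.272 μg/mL.
Peak 16.3 μg/mL vs MTC 18 μg/mL: below toxic threshold.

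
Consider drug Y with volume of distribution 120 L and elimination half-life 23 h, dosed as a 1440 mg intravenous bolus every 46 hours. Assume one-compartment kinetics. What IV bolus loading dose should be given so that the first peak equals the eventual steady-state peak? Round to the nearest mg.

1920 mg

f = (1/2)^(46/23) ≈ 0.250000; accumulation ratio R = 1/(1−f) ≈ 1.33333.
Loading dose to hit Cmax,ss on first dose: D_load = D_maint·R ≈ 1440 × 1.33333 ≈ 1920.00 mg.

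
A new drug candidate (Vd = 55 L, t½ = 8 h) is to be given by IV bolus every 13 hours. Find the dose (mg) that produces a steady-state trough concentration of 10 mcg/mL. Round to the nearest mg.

1146 mg

τ/t½ = 13/8 ≈ 1.625, so f = (1/2)^(13/8) ≈ 0.324210.
Cmin,ss = (D/Vd)·f/(1−f), so D = Cmin,ss·Vd·(1−f)/f.
D = 10 × 55 × (1−f)/f ≈ 10 × 55 × 2.08442 ≈ 1146.43 mg.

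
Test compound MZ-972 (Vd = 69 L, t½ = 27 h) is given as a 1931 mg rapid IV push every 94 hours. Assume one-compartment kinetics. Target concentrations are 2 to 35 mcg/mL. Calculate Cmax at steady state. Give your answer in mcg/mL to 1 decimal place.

30.7 mcg/mL

k = ln2/t½ = ln2/27 ≈ 0.025672 h⁻¹; fraction remaining f = e^(−kτ) = e^(−0.025672×94) ≈ 0.0895.
Accumulation ratio R = 1/(1 − f) ≈ 1/0.9105 ≈ 1.0983.
Single-dose peak C₀ = D/Vd = 1931/69 ≈ 27.986 mcg/mL.
Steady-state peak Cmax,ss = C₀·R ≈ 27.986 × 1.0983 ≈ 30.737 mcg/mL.
Peak 30.7 mcg/mL vs MTC 35 mcg/mL: below toxic threshold.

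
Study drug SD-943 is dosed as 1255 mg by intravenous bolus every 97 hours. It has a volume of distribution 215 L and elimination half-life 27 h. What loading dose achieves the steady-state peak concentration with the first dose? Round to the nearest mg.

1368 mg

f = (1/2)^(97/27) ≈ 0.082894; accumulation ratio R = 1/(1−f) ≈ 1.09039.
Loading dose to hit Cmax,ss on first dose: D_load = D_maint·R ≈ 1255 × 1.09039 ≈ 1368.44 mg.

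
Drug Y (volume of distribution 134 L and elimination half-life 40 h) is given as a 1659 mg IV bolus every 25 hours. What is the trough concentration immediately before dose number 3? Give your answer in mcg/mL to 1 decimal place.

f = (1/2)^(τ/t½) = (1/2)^(25/40) ≈ 0.6484.
C₀ = D/Vd = 1659/134 ≈ 12.381 mcg/mL.
Before the 3rd dose, 2 doses have been given. Superposition: Cmin = C₀·(f + f²).
≈ 12.381 × (0.6484 + 0.4204) ≈ 12.381 × 1.0688 ≈ 13.233 mcg/mL.

13.2 mcg/mL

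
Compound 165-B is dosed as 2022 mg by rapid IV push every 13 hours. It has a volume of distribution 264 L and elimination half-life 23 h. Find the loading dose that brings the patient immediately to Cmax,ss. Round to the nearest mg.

f = (1/2)^(13/23) ≈ 0.675854; accumulation ratio R = 1/(1−f) ≈ 3.08503.
Loading dose to hit Cmax,ss on first dose: D_load = D_maint·R ≈ 2022 × 3.08503 ≈ 6237.93 mg.

6238 mg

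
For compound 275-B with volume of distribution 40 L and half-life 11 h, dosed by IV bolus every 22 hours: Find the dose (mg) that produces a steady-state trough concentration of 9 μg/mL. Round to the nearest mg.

1080 mg

τ/t½ = 22/11 ≈ 2, so f = (1/2)^(22/11) ≈ 0.250000.
Cmin,ss = (D/Vd)·f/(1−f), so D = Cmin,ss·Vd·(1−f)/f.
D = 9 × 40 × (1−f)/f ≈ 9 × 40 × 3.00000 ≈ 1080.00 mg.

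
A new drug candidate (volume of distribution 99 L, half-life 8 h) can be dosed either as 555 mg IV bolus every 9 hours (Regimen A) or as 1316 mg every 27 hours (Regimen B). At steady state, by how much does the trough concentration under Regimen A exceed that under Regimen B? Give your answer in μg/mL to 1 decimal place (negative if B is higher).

Regimen A: f = (1/2)^(9/8) ≈ 0.4585; Cmin,ss = (555/99)·f/(1−f) ≈ 4.747 μg/mL.
Regimen B: f = (1/2)^(27/8) ≈ 0.0964; Cmin,ss = (1316/99)·f/(1−f) ≈ 1.418 μg/mL.
Difference ≈ 4.747 − 1.418 ≈ 3.329 μg/mL.

3.3 μg/mL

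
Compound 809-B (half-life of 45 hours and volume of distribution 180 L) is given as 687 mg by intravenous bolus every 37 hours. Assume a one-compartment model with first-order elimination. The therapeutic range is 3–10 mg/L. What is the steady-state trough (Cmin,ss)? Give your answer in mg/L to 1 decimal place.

τ/t½ = 37/45 ≈ 0.82222, so fraction remaining f = (1/2)^(37/45) ≈ 0.5656.
Accumulation ratio R = 1/(1 − f) ≈ 1/0.4344 ≈ 2.3020.
Each bolus raises the concentration by D/Vd = 687/180 ≈ 3.817 mg/L.
Cmax,ss = C₀/(1 − f) ≈ 3.817/0.4344 ≈ 8.787 mg/L.
One interval later, Cmin,ss = Cmax,ss·e^(−kτ) ≈ 8.787 × 0.5656 ≈ 4.970 mg/L.
Trough 5.0 mg/L vs MEC 3 mg/L: adequate.

5.0 mg/L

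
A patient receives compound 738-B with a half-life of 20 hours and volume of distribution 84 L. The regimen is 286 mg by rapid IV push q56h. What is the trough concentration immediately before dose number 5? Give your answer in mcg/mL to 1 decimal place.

f = (1/2)^(τ/t½) = (1/2)^(56/20) ≈ 0.1436.
C₀ = D/Vd = 286/84 ≈ 3.405 mcg/mL.
Before the 5th dose, 4 doses have been given. Superposition: Cmin = C₀·(f + f² + … + f^4).
≈ 3.405 × (0.1436 + 0.0206 + 0.0030 + 0.0004) ≈ 3.405 × 0.1676 ≈ 0.571 mcg/mL.

0.6 mcg/mL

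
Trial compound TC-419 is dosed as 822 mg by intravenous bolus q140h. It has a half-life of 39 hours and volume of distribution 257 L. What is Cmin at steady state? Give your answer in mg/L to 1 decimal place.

0.3 mg/L

τ/t½ = 140/39 ≈ 3.5897, so fraction remaining f = (1/2)^(140/39) ≈ 0.0831.
Single-dose peak C₀ = D/Vd = 822/257 ≈ 3.198 mg/L.
Steady-state trough Cmin,ss = C₀·f/(1−f) ≈ 3.198 × 0.0831/0.9169 ≈ 0.290 mg/L.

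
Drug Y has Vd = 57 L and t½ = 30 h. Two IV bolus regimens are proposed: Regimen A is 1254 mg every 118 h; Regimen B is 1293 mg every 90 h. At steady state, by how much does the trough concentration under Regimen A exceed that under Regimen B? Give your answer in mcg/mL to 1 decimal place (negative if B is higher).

Regimen A: f = (1/2)^(118/30) ≈ 0.0655; Cmin,ss = (1254/57)·f/(1−f) ≈ 1.542 mcg/mL.
Regimen B: f = (1/2)^(90/30) ≈ 0.1250; Cmin,ss = (1293/57)·f/(1−f) ≈ 3.241 mcg/mL.
Difference ≈ 1.542 − 3.241 ≈ -1.699 mcg/mL.

-1.7 mcg/mL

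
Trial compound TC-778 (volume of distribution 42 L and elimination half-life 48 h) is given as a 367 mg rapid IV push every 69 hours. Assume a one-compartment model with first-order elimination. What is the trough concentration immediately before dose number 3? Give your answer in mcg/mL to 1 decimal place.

4.4 mcg/mL

f = (1/2)^(τ/t½) = (1/2)^(69/48) ≈ 0.3692.
C₀ = D/Vd = 367/42 ≈ 8.738 mcg/mL.
Before the 3rd dose, 2 doses have been given. Superposition: Cmin = C₀·(f + f²).
≈ 8.738 × (0.3692 + 0.1363) ≈ 8.738 × 0.5055 ≈ 4.417 mcg/mL.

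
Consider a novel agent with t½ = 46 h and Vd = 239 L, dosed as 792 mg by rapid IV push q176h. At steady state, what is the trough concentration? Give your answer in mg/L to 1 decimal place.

0.3 mg/L

τ/t½ = 176/46 ≈ 3.8261, so fraction remaining f = (1/2)^(176/46) ≈ 0.0705.
At steady state, accumulation factor R = 1/(1 − e^(−kτ)) ≈ 1.0758.
Single-dose peak C₀ = D/Vd = 792/239 ≈ 3.314 mg/L.
Cmax,ss = C₀/(1 − f) ≈ 3.314/0.9295 ≈ 3.565 mg/L.
Steady-state trough Cmin,ss = Cmax,ss·f ≈ 3.565 × 0.0705 ≈ 0.251 mg/L.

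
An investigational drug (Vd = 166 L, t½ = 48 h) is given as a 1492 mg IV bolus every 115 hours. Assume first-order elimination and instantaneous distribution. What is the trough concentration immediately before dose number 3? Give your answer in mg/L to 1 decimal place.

f = (1/2)^(τ/t½) = (1/2)^(115/48) ≈ 0.1900.
C₀ = D/Vd = 1492/166 ≈ 8.988 mg/L.
Before the 3rd dose, 2 doses have been given. Superposition: Cmin = C₀·(f + f²).
≈ 8.988 × (0.1900 + 0.0361) ≈ 8.988 × 0.2261 ≈ 2.032 mg/L.

2.0 mg/L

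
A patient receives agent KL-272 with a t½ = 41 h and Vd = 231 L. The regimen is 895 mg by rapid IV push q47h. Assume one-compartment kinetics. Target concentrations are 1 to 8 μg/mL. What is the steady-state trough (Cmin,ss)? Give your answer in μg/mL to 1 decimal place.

τ/t½ = 47/41 ≈ 1.1463, so fraction remaining f = (1/2)^(47/41) ≈ 0.4518.
Accumulation ratio R = 1/(1 − f) ≈ 1/0.5482 ≈ 1.8242.
Each bolus raises the concentration by D/Vd = 895/231 ≈ 3.874 μg/mL.
Cmax,ss = C₀/(1 − f) ≈ 3.874/0.5482 ≈ 7.067 μg/mL.
One interval later, Cmin,ss = Cmax,ss·e^(−kτ) ≈ 7.067 × 0.4518 ≈ 3.193 μg/mL.
Trough 3.2 μg/mL vs MEC 1 μg/mL: adequate.

3.2 μg/mL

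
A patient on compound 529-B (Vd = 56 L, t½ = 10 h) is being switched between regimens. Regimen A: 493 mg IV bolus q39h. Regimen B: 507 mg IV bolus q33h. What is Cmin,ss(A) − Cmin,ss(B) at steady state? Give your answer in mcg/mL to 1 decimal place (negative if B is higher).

-0.4 mcg/mL

Regimen A: f = (1/2)^(39/10) ≈ 0.0670; Cmin,ss = (493/56)·f/(1−f) ≈ 0.632 mcg/mL.
Regimen B: f = (1/2)^(33/10) ≈ 0.1015; Cmin,ss = (507/56)·f/(1−f) ≈ 1.023 mcg/mL.
Difference ≈ 0.632 − 1.023 ≈ -0.391 mcg/mL.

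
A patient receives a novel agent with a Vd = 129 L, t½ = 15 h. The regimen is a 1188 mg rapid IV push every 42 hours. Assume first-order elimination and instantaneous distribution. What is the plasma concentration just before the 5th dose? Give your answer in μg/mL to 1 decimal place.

f = (1/2)^(τ/t½) = (1/2)^(42/15) ≈ 0.1436.
C₀ = D/Vd = 1188/129 ≈ 9.209 μg/mL.
Before the 5th dose, 4 doses have been given. Superposition: Cmin = C₀·(f + f² + … + f^4).
≈ 9.209 × (0.1436 + 0.0206 + 0.0030 + 0.0004) ≈ 9.209 × 0.1676 ≈ 1.543 μg/mL.

1.5 μg/mL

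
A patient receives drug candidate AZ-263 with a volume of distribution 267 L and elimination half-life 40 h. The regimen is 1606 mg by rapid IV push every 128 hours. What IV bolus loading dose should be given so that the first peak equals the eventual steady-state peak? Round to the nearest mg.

1802 mg

f = (1/2)^(128/40) ≈ 0.108819; accumulation ratio R = 1/(1−f) ≈ 1.12211.
Loading dose to hit Cmax,ss on first dose: D_load = D_maint·R ≈ 1606 × 1.12211 ≈ 1802.11 mg.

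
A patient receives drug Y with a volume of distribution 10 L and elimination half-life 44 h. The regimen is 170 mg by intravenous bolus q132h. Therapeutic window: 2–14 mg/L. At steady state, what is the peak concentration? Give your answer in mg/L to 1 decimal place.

τ = 132 h = 3 half-lives, so f = (1/2)^3 = 0.125.
At steady state, R = 1/(1 − 0.125) = 8/7.
Single-dose peak C₀ = D/Vd = 170/10 = 17 mg/L.
Steady-state peak Cmax,ss = C₀·R = 17 × 8/7 ≈ 19.429 mg/L.
Peak 19.4 mg/L vs MTC 14 mg/L: exceeds toxic threshold.

19.4 mg/L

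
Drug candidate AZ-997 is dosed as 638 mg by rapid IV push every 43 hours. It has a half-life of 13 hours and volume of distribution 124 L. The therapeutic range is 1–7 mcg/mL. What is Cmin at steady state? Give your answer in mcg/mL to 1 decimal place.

τ/t½ = 43/13 ≈ 3.3077, so fraction remaining f = (1/2)^(43/13) ≈ 0.1010.
Accumulation ratio R = 1/(1 − f) ≈ 1/0.8990 ≈ 1.1123.
Single-dose peak C₀ = D/Vd = 638/124 ≈ 5.145 mcg/mL.
Steady-state peak Cmax,ss = C₀·R ≈ 5.145 × 1.1123 ≈ 5.723 mcg/mL.
One interval later, Cmin,ss = Cmax,ss·e^(−kτ) ≈ 5.723 × 0.1010 ≈ 0.578 mcg/mL.
Trough 0.6 mcg/mL vs MEC 1 mcg/mL: subtherapeutic.

0.6 mcg/mL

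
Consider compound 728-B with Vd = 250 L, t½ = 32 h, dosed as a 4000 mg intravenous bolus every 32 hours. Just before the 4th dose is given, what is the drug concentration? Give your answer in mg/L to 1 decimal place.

14.0 mg/L

f = (1/2)^(τ/t½) = (1/2)^(32/32) ≈ 0.5000.
C₀ = D/Vd = 4000/250 ≈ 16.000 mg/L.
Before the 4th dose, 3 doses have been given. Superposition: Cmin = C₀·(f + f² + … + f^3).
≈ 16.000 × (0.5000 + 0.2500 + 0.1250) ≈ 16.000 × 0.8750 ≈ 14.000 mg/L.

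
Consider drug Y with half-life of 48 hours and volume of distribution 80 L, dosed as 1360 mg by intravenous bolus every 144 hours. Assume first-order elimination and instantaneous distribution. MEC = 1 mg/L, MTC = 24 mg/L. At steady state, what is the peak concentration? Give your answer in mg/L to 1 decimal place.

τ = 144 h = 3 half-lives, so f = (1/2)^3 = 0.125.
Accumulation ratio R = 1/(1 − f) = 1/0.875 = 8/7.
Single-dose peak C₀ = D/Vd = 1360/80 = 17 mg/L.
Steady-state peak Cmax,ss = C₀·R = 17 × 8/7 ≈ 19.429 mg/L.
Peak 19.4 mg/L vs MTC 24 mg/L: below toxic threshold.

19.4 mg/L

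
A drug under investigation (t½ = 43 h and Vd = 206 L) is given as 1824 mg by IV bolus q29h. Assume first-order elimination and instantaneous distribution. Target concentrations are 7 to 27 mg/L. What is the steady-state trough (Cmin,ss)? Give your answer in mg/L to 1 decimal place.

k = ln2/t½ = ln2/43 ≈ 0.016120 h⁻¹; fraction remaining f = e^(−kτ) = e^(−0.016120×29) ≈ 0.6266.
Each bolus raises the concentration by D/Vd = 1824/206 ≈ 8.854 mg/L.
Steady-state trough Cmin,ss = C₀·f/(1−f) ≈ 8.854 × 0.6266/0.3734 ≈ 14.858 mg/L.
Trough 14.9 mg/L vs MEC 7 mg/L: adequate.

14.9 mg/L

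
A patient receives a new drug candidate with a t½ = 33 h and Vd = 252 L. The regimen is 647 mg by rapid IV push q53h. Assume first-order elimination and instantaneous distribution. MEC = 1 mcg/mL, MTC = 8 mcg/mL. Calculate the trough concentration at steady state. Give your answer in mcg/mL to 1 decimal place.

1.3 mcg/mL

τ/t½ = 53/33 ≈ 1.6061, so fraction remaining f = (1/2)^(53/33) ≈ 0.3285.
At steady state, accumulation factor R = 1/(1 − e^(−kτ)) ≈ 1.4892.
Single-dose peak C₀ = D/Vd = 647/252 ≈ 2.567 mcg/mL.
Steady-state peak Cmax,ss = C₀·R ≈ 2.567 × 1.4892 ≈ 3.823 mcg/mL.
One interval later, Cmin,ss = Cmax,ss·e^(−kτ) ≈ 3.823 × 0.3285 ≈ 1.256 mcg/mL.
Trough 1.3 mcg/mL vs MEC 1 mcg/mL: adequate.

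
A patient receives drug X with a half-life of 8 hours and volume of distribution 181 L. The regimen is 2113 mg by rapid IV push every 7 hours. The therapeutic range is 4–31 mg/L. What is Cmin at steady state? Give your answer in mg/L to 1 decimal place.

14.0 mg/L

k = ln2/t½ = ln2/8 ≈ 0.086643 h⁻¹; fraction remaining f = e^(−kτ) = e^(−0.086643×7) ≈ 0.5453.
Single-dose peak C₀ = D/Vd = 2113/181 ≈ 11.674 mg/L.
Steady-state trough Cmin,ss = C₀·f/(1−f) ≈ 11.674 × 0.5453/0.4547 ≈ 14.000 mg/L.
Trough 14.0 mg/L vs MEC 4 mg/L: adequate.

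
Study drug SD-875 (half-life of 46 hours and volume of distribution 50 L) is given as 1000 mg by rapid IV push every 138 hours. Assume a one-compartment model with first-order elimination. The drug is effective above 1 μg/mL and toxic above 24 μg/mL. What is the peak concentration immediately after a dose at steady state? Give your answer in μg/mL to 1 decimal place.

22.9 μg/mL

τ = 138 h = 3 half-lives, so f = (1/2)^3 = 0.125.
At steady state, R = 1/(1 − 0.125) = 8/7.
Single-dose peak C₀ = D/Vd = 1000/50 = 20 μg/mL.
Steady-state peak Cmax,ss = C₀·R = 20 × 8/7 ≈ 22.857 μg/mL.
Peak 22.9 μg/mL vs MTC 24 μg/mL: below toxic threshold.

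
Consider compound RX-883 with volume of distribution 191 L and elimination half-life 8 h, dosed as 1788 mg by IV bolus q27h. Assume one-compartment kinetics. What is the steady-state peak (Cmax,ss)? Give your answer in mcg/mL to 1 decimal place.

10.4 mcg/mL

Over one 27-h interval, 27/8 ≈ 3.375 half-lives elapse, leaving f ≈ 0.0964 of each dose.
Accumulation ratio R = 1/(1 − f) ≈ 1/0.9036 ≈ 1.1067.
Each bolus raises the concentration by D/Vd = 1788/191 ≈ 9.361 mcg/mL.
Steady-state peak Cmax,ss = C₀·R ≈ 9.361 × 1.1067 ≈ 10.360 mcg/mL.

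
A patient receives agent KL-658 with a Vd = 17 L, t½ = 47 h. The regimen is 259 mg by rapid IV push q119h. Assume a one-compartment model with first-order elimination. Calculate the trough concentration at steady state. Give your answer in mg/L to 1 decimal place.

k = ln2/t½ = ln2/47 ≈ 0.014748 h⁻¹; fraction remaining f = e^(−kτ) = e^(−0.014748×119) ≈ 0.1729.
Single-dose peak C₀ = D/Vd = 259/17 ≈ 15.235 mg/L.
Steady-state trough Cmin,ss = C₀·f/(1−f) ≈ 15.235 × 0.1729/0.8271 ≈ 3.185 mg/L.

3.2 mg/L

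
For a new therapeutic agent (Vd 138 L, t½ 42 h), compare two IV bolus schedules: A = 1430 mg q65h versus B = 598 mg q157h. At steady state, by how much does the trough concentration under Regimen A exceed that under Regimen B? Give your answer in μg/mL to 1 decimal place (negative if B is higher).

Regimen A: f = (1/2)^(65/42) ≈ 0.3421; Cmin,ss = (1430/138)·f/(1−f) ≈ 5.388 μg/mL.
Regimen B: f = (1/2)^(157/42) ≈ 0.0749; Cmin,ss = (598/138)·f/(1−f) ≈ 0.351 μg/mL.
Difference ≈ 5.388 − 0.351 ≈ 5.037 μg/mL.

5.0 μg/mL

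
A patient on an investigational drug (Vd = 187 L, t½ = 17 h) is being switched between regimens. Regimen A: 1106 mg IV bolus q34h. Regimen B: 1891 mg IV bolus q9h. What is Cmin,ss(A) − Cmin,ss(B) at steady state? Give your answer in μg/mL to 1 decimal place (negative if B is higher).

Regimen A: f = (1/2)^(34/17) ≈ 0.2500; Cmin,ss = (1106/187)·f/(1−f) ≈ 1.971 μg/mL.
Regimen B: f = (1/2)^(9/17) ≈ 0.6928; Cmin,ss = (1891/187)·f/(1−f) ≈ 22.805 μg/mL.
Difference ≈ 1.971 − 22.805 ≈ -20.834 μg/mL.

-20.8 μg/mL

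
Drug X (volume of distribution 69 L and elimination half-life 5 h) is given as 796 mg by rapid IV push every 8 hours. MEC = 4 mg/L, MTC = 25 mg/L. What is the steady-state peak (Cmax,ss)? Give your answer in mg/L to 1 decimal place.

k = ln2/t½ = ln2/5 ≈ 0.138629 h⁻¹; fraction remaining f = e^(−kτ) = e^(−0.138629×8) ≈ 0.3299.
Accumulation ratio R = 1/(1 − f) ≈ 1/0.6701 ≈ 1.4923.
Single-dose peak C₀ = D/Vd = 796/69 ≈ 11.536 mg/L.
Steady-state peak Cmax,ss = C₀·R ≈ 11.536 × 1.4923 ≈ 17.215 mg/L.
Peak 17.2 mg/L vs MTC 25 mg/L: below toxic threshold.

17.2 mg/L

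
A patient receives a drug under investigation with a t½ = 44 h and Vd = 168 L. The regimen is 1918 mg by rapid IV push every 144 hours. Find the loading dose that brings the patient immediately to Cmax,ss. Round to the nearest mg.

f = (1/2)^(144/44) ≈ 0.103469; accumulation ratio R = 1/(1−f) ≈ 1.11541.
Loading dose to hit Cmax,ss on first dose: D_load = D_maint·R ≈ 1918 × 1.11541 ≈ 2139.36 mg.

2139 mg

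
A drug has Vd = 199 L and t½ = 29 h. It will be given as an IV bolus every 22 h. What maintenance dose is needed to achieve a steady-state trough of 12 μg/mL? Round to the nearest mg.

τ/t½ = 22/29 ≈ 0.75862, so f = (1/2)^(22/29) ≈ 0.591061.
Cmin,ss = (D/Vd)·f/(1−f), so D = Cmin,ss·Vd·(1−f)/f.
D = 12 × 199 × (1−f)/f ≈ 12 × 199 × 0.69187 ≈ 1652.19 mg.

1652 mg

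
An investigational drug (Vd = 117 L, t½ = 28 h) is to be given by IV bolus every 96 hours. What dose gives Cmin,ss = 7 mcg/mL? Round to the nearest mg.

7999 mg

τ/t½ = 96/28 ≈ 3.4286, so f = (1/2)^(96/28) ≈ 0.092875.
Cmin,ss = (D/Vd)·f/(1−f), so D = Cmin,ss·Vd·(1−f)/f.
D = 7 × 117 × (1−f)/f ≈ 7 × 117 × 9.76716 ≈ 7999.30 mg.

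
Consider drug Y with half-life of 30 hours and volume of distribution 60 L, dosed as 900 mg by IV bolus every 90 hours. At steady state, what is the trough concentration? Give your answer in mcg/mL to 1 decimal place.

2.1 mcg/mL

The dosing interval is 3 half-lives, so f = 2^(−3) = 0.125.
At steady state, R = 1/(1 − 0.125) = 8/7.
Single-dose peak C₀ = D/Vd = 900/60 = 15 mcg/mL.
Steady-state peak Cmax,ss = C₀·R = 15 × 8/7 ≈ 17.143 mcg/mL.
Steady-state trough Cmin,ss = Cmax,ss·f ≈ 17.143 × 0.125 ≈ 2.143 mcg/mL.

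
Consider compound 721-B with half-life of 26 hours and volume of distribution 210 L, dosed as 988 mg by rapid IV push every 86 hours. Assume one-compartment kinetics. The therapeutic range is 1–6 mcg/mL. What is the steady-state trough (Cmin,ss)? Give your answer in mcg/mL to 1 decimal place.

Over one 86-h interval, 86/26 ≈ 3.3077 half-lives elapse, leaving f ≈ 0.1010 of each dose.
Each bolus raises the concentration by D/Vd = 988/210 ≈ 4.705 mcg/mL.
Steady-state trough Cmin,ss = C₀·f/(1−f) ≈ 4.705 × 0.1010/0.8990 ≈ 0.529 mcg/mL.
Trough 0.5 mcg/mL vs MEC 1 mcg/mL: subtherapeutic.

0.5 mcg/mL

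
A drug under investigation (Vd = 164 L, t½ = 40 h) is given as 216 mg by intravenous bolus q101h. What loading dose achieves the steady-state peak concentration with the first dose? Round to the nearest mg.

f = (1/2)^(101/40) ≈ 0.173740; accumulation ratio R = 1/(1−f) ≈ 1.21027.
Loading dose to hit Cmax,ss on first dose: D_load = D_maint·R ≈ 216 × 1.21027 ≈ 261.42 mg.

261 mg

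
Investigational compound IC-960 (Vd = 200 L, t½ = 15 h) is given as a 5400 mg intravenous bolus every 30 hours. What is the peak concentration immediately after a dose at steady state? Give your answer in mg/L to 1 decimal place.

36.0 mg/L

τ = 30 h = 2 half-lives, so f = (1/2)^2 = 0.25.
Accumulation ratio R = 1/(1 − f) = 1/0.75 = 4/3.
Single-dose peak C₀ = D/Vd = 5400/200 = 27 mg/L.
Steady-state peak Cmax,ss = C₀·R = 27 × 4/3 ≈ 36.000 mg/L.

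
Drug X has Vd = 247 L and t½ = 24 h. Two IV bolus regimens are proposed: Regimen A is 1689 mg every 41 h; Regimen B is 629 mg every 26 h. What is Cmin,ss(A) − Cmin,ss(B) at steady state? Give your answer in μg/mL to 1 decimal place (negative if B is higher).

Regimen A: f = (1/2)^(41/24) ≈ 0.3060; Cmin,ss = (1689/247)·f/(1−f) ≈ 3.015 μg/mL.
Regimen B: f = (1/2)^(26/24) ≈ 0.4719; Cmin,ss = (629/247)·f/(1−f) ≈ 2.276 μg/mL.
Difference ≈ 3.015 − 2.276 ≈ 0.739 μg/mL.

0.7 μg/mL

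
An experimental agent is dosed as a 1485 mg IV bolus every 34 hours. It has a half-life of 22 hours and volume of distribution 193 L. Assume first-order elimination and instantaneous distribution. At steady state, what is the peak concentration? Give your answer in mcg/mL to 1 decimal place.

Over one 34-h interval, 34/22 ≈ 1.5455 half-lives elapse, leaving f ≈ 0.3426 of each dose.
Accumulation ratio R = 1/(1 − f) ≈ 1/0.6574 ≈ 1.5211.
Each bolus raises the concentration by D/Vd = 1485/193 ≈ 7.694 mcg/mL.
Steady-state peak Cmax,ss = C₀·R ≈ 7.694 × 1.5211 ≈ 11.703 mcg/mL.

11.7 mcg/mL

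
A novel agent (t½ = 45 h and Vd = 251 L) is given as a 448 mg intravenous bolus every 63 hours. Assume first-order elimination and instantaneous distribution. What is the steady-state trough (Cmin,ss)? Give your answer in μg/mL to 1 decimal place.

k = ln2/t½ = ln2/45 ≈ 0.015403 h⁻¹; fraction remaining f = e^(−kτ) = e^(−0.015403×63) ≈ 0.3789.
At steady state, accumulation factor R = 1/(1 − e^(−kτ)) ≈ 1.6100.
Single-dose peak C₀ = D/Vd = 448/251 ≈ 1.785 μg/mL.
Cmax,ss = C₀/(1 − f) ≈ 1.785/0.6211 ≈ 2.874 μg/mL.
One interval later, Cmin,ss = Cmax,ss·e^(−kτ) ≈ 2.874 × 0.3789 ≈ 1.089 μg/mL.

1.1 μg/mL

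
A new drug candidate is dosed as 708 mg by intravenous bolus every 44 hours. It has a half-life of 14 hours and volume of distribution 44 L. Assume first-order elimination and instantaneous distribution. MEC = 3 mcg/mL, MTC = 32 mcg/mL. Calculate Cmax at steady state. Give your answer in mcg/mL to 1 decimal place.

τ/t½ = 44/14 ≈ 3.1429, so fraction remaining f = (1/2)^(44/14) ≈ 0.1132.
Accumulation ratio R = 1/(1 − f) ≈ 1/0.8868 ≈ 1.1276.
Each bolus raises the concentration by D/Vd = 708/44 ≈ 16.091 mcg/mL.
Steady-state peak Cmax,ss = C₀·R ≈ 16.091 × 1.1276 ≈ 18.144 mcg/mL.
Peak 18.1 mcg/mL vs MTC 32 mcg/mL: below toxic threshold.

18.1 mcg/mL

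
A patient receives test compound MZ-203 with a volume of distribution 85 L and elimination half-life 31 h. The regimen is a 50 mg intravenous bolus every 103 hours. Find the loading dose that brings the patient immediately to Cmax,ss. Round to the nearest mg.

f = (1/2)^(103/31) ≈ 0.099955; accumulation ratio R = 1/(1−f) ≈ 1.11106.
Loading dose to hit Cmax,ss on first dose: D_load = D_maint·R ≈ 50 × 1.11106 ≈ 55.55 mg.

56 mg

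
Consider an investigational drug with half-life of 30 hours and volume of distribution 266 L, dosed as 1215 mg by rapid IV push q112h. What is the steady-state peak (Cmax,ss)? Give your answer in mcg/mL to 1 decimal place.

4.9 mcg/mL

τ/t½ = 112/30 ≈ 3.7333, so fraction remaining f = (1/2)^(112/30) ≈ 0.0752.
Accumulation ratio R = 1/(1 − f) ≈ 1/0.9248 ≈ 1.0813.
Each bolus raises the concentration by D/Vd = 1215/266 ≈ 4.568 mcg/mL.
Cmax,ss = C₀/(1 − f) ≈ 4.568/0.9248 ≈ 4.939 mcg/mL.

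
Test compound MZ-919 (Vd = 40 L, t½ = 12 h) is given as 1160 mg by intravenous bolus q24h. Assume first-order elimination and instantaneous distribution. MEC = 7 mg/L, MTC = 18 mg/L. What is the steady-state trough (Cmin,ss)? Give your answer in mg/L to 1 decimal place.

τ = 24 h = 2 half-lives, so f = (1/2)^2 = 0.25.
Accumulation ratio R = 1/(1 − f) = 1/0.75 = 4/3.
Single-dose peak C₀ = D/Vd = 1160/40 = 29 mg/L.
Steady-state peak Cmax,ss = C₀·R = 29 × 4/3 ≈ 38.667 mg/L.
Steady-state trough Cmin,ss = Cmax,ss·f ≈ 38.667 × 0.25 ≈ 9.667 mg/L.
Trough 9.7 mg/L vs MEC 7 mg/L: adequate.

9.7 mg/L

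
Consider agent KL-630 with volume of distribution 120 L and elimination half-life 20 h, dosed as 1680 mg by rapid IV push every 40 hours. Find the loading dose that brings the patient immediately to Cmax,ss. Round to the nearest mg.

2240 mg

f = (1/2)^(40/20) ≈ 0.250000; accumulation ratio R = 1/(1−f) ≈ 1.33333.
Loading dose to hit Cmax,ss on first dose: D_load = D_maint·R ≈ 1680 × 1.33333 ≈ 2239.99 mg.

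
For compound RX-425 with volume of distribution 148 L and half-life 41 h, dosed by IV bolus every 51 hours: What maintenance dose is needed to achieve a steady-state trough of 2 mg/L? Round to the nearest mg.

τ/t½ = 51/41 ≈ 1.2439, so f = (1/2)^(51/41) ≈ 0.422229.
Cmin,ss = (D/Vd)·f/(1−f), so D = Cmin,ss·Vd·(1−f)/f.
D = 2 × 148 × (1−f)/f ≈ 2 × 148 × 1.36838 ≈ 405.04 mg.

405 mg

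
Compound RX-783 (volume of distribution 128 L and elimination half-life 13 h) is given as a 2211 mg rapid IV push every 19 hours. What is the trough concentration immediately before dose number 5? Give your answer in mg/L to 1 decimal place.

9.7 mg/L

f = (1/2)^(τ/t½) = (1/2)^(19/13) ≈ 0.3631.
C₀ = D/Vd = 2211/128 ≈ 17.273 mg/L.
Before the 5th dose, 4 doses have been given. Superposition: Cmin = C₀·(f + f² + … + f^4).
≈ 17.273 × (0.3631 + 0.1318 + 0.0479 + 0.0174) ≈ 17.273 × 0.5602 ≈ 9.676 mg/L.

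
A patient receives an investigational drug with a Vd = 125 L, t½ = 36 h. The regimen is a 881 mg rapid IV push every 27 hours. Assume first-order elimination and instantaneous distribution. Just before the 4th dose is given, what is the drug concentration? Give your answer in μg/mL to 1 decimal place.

8.2 μg/mL

f = (1/2)^(τ/t½) = (1/2)^(27/36) ≈ 0.5946.
C₀ = D/Vd = 881/125 ≈ 7.048 μg/mL.
Before the 4th dose, 3 doses have been given. Superposition: Cmin = C₀·(f + f² + … + f^3).
≈ 7.048 × (0.5946 + 0.3535 + 0.2102) ≈ 7.048 × 1.1583 ≈ 8.164 μg/mL.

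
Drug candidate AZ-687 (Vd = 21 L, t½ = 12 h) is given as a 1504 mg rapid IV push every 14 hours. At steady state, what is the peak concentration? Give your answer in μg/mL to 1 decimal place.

τ/t½ = 14/12 ≈ 1.1667, so fraction remaining f = (1/2)^(14/12) ≈ 0.4454.
At steady state, accumulation factor R = 1/(1 − e^(−kτ)) ≈ 1.8031.
Each bolus raises the concentration by D/Vd = 1504/21 ≈ 71.619 μg/mL.
Steady-state peak Cmax,ss = C₀·R ≈ 71.619 × 1.8031 ≈ 129.136 μg/mL.

129.1 μg/mL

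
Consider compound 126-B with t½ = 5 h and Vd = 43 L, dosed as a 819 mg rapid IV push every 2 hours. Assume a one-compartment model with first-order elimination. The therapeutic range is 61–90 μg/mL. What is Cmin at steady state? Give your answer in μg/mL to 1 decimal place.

τ/t½ = 2/5 ≈ 0.4, so fraction remaining f = (1/2)^(2/5) ≈ 0.7579.
At steady state, accumulation factor R = 1/(1 − e^(−kτ)) ≈ 4.1305.
Each bolus raises the concentration by D/Vd = 819/43 ≈ 19.047 μg/mL.
Cmax,ss = C₀/(1 − f) ≈ 19.047/0.2421 ≈ 78.674 μg/mL.
Steady-state trough Cmin,ss = Cmax,ss·f ≈ 78.674 × 0.7579 ≈ 59.627 μg/mL.
Trough 59.6 μg/mL vs MEC 61 μg/mL: subtherapeutic.

59.6 μg/mL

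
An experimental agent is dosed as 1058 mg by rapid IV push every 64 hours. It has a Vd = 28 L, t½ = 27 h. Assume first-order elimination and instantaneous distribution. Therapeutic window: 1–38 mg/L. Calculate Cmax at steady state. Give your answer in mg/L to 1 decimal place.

Over one 64-h interval, 64/27 ≈ 2.3704 half-lives elapse, leaving f ≈ 0.1934 of each dose.
At steady state, accumulation factor R = 1/(1 − e^(−kτ)) ≈ 1.2398.
Each bolus raises the concentration by D/Vd = 1058/28 ≈ 37.786 mg/L.
Steady-state peak Cmax,ss = C₀·R ≈ 37.786 × 1.2398 ≈ 46.847 mg/L.
Peak 46.8 mg/L vs MTC 38 mg/L: exceeds toxic threshold.

46.8 mg/L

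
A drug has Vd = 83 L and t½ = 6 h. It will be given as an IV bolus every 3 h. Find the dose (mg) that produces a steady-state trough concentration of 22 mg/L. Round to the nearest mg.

756 mg

τ/t½ = 3/6 ≈ 0.5, so f = (1/2)^(3/6) ≈ 0.707107.
Cmin,ss = (D/Vd)·f/(1−f), so D = Cmin,ss·Vd·(1−f)/f.
D = 22 × 83 × (1−f)/f ≈ 22 × 83 × 0.41421 ≈ 756.35 mg.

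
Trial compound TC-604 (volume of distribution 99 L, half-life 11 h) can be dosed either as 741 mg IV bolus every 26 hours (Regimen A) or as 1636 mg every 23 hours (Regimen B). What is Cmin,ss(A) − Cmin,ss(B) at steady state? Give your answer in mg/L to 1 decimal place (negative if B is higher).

Regimen A: f = (1/2)^(26/11) ≈ 0.1943; Cmin,ss = (741/99)·f/(1−f) ≈ 1.805 mg/L.
Regimen B: f = (1/2)^(23/11) ≈ 0.2347; Cmin,ss = (1636/99)·f/(1−f) ≈ 5.068 mg/L.
Difference ≈ 1.805 − 5.068 ≈ -3.263 mg/L.

-3.3 mg/L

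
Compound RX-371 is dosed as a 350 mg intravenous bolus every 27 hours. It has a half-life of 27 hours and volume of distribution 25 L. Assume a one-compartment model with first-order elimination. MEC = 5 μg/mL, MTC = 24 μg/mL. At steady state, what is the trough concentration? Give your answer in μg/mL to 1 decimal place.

The dosing interval is 1 half-life, so f = 2^(−1) = 0.5.
Accumulation ratio R = 1/(1 − f) = 1/0.5 = 2/1.
Single-dose peak C₀ = D/Vd = 350/25 = 14 μg/mL.
Steady-state peak Cmax,ss = C₀·R = 14 × 2/1 ≈ 28.000 μg/mL.
Steady-state trough Cmin,ss = Cmax,ss·f ≈ 28.000 × 0.5 ≈ 14.000 μg/mL.
Trough 14.0 μg/mL vs MEC 5 μg/mL: adequate.

14.0 μg/mL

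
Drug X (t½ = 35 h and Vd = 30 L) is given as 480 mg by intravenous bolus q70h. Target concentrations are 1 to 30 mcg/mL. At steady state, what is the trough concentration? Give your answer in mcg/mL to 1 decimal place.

The dosing interval is 2 half-lives, so f = 2^(−2) = 0.25.
Accumulation ratio R = 1/(1 − f) = 1/0.75 = 4/3.
Single-dose peak C₀ = D/Vd = 480/30 = 16 mcg/mL.
Steady-state peak Cmax,ss = C₀·R = 16 × 4/3 ≈ 21.333 mcg/mL.
Steady-state trough Cmin,ss = Cmax,ss·f ≈ 21.333 × 0.25 ≈ 5.333 mcg/mL.
Trough 5.3 mcg/mL vs MEC 1 mcg/mL: adequate.

5.3 mcg/mL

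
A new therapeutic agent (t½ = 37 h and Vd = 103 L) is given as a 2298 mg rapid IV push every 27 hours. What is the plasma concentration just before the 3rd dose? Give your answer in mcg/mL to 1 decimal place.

21.6 mcg/mL

f = (1/2)^(τ/t½) = (1/2)^(27/37) ≈ 0.6030.
C₀ = D/Vd = 2298/103 ≈ 22.311 mcg/mL.
Before the 3rd dose, 2 doses have been given. Superposition: Cmin = C₀·(f + f²).
≈ 22.311 × (0.6030 + 0.3636) ≈ 22.311 × 0.9666 ≈ 21.566 mcg/mL.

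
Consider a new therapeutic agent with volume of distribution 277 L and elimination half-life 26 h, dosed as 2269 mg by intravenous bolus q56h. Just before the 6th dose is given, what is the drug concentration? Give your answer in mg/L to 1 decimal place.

2.4 mg/L

f = (1/2)^(τ/t½) = (1/2)^(56/26) ≈ 0.2247.
C₀ = D/Vd = 2269/277 ≈ 8.191 mg/L.
Before the 6th dose, 5 doses have been given. Superposition: Cmin = C₀·(f + f² + … + f^5).
≈ 8.191 × (0.2247 + 0.0505 + 0.0113 + 0.0025 + 0.0006) ≈ 8.191 × 0.2896 ≈ 2.372 mg/L.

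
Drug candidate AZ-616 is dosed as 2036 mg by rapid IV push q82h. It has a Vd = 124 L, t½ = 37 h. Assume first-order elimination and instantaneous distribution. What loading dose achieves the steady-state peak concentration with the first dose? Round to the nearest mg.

f = (1/2)^(82/37) ≈ 0.215205; accumulation ratio R = 1/(1−f) ≈ 1.27422.
Loading dose to hit Cmax,ss on first dose: D_load = D_maint·R ≈ 2036 × 1.27422 ≈ 2594.31 mg.

2594 mg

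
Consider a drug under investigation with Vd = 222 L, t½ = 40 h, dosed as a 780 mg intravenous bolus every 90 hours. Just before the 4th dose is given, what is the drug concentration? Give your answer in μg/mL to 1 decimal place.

f = (1/2)^(τ/t½) = (1/2)^(90/40) ≈ 0.2102.
C₀ = D/Vd = 780/222 ≈ 3.514 μg/mL.
Before the 4th dose, 3 doses have been given. Superposition: Cmin = C₀·(f + f² + … + f^3).
≈ 3.514 × (0.2102 + 0.0442 + 0.0093) ≈ 3.514 × 0.2637 ≈ 0.927 μg/mL.

0.9 μg/mL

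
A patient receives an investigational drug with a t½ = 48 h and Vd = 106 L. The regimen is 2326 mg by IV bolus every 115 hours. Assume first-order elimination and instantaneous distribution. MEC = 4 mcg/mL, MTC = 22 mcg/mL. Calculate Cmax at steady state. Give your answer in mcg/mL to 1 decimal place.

Over one 115-h interval, 115/48 ≈ 2.3958 half-lives elapse, leaving f ≈ 0.1900 of each dose.
Accumulation ratio R = 1/(1 − f) ≈ 1/0.8100 ≈ 1.2346.
Single-dose peak C₀ = D/Vd = 2326/106 ≈ 21.943 mcg/mL.
Steady-state peak Cmax,ss = C₀·R ≈ 21.943 × 1.2346 ≈ 27.091 mcg/mL.
Peak 27.1 mcg/mL vs MTC 22 mcg/mL: exceeds toxic threshold.

27.1 mcg/mL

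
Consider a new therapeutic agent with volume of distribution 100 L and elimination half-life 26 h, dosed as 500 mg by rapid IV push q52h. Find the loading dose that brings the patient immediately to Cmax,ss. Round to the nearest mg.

667 mg

f = (1/2)^(52/26) ≈ 0.250000; accumulation ratio R = 1/(1−f) ≈ 1.33333.
Loading dose to hit Cmax,ss on first dose: D_load = D_maint·R ≈ 500 × 1.33333 ≈ 666.66 mg.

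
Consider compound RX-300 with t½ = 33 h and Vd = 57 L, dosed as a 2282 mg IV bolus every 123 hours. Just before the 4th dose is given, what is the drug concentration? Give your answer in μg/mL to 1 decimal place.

3.3 μg/mL

f = (1/2)^(τ/t½) = (1/2)^(123/33) ≈ 0.0755.
C₀ = D/Vd = 2282/57 ≈ 40.035 μg/mL.
Before the 4th dose, 3 doses have been given. Superposition: Cmin = C₀·(f + f² + … + f^3).
≈ 40.035 × (0.0755 + 0.0057 + 0.0004) ≈ 40.035 × 0.0816 ≈ 3.267 μg/mL.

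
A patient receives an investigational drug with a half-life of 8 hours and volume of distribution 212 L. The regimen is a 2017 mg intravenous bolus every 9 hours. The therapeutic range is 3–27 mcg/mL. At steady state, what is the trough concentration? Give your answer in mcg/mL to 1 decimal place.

8.1 mcg/mL

τ/t½ = 9/8 ≈ 1.125, so fraction remaining f = (1/2)^(9/8) ≈ 0.4585.
At steady state, accumulation factor R = 1/(1 − e^(−kτ)) ≈ 1.8467.
Single-dose peak C₀ = D/Vd = 2017/212 ≈ 9.514 mcg/mL.
Cmax,ss = C₀/(1 − f) ≈ 9.514/0.5415 ≈ 17.570 mcg/mL.
Steady-state trough Cmin,ss = Cmax,ss·f ≈ 17.570 × 0.4585 ≈ 8.056 mcg/mL.
Trough 8.1 mcg/mL vs MEC 3 mcg/mL: adequate.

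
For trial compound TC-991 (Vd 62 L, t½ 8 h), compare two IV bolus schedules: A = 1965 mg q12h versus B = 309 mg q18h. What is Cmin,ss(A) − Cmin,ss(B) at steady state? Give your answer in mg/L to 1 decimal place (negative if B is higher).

16.0 mg/L

Regimen A: f = (1/2)^(12/8) ≈ 0.3536; Cmin,ss = (1965/62)·f/(1−f) ≈ 17.337 mg/L.
Regimen B: f = (1/2)^(18/8) ≈ 0.2102; Cmin,ss = (309/62)·f/(1−f) ≈ 1.326 mg/L.
Difference ≈ 17.337 − 1.326 ≈ 16.011 mg/L.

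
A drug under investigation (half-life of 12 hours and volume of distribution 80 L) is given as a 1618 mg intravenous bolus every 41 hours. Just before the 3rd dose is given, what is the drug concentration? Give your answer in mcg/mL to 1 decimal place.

2.1 mcg/mL

f = (1/2)^(τ/t½) = (1/2)^(41/12) ≈ 0.0936.
C₀ = D/Vd = 1618/80 ≈ 20.225 mcg/mL.
Before the 3rd dose, 2 doses have been given. Superposition: Cmin = C₀·(f + f²).
≈ 20.225 × (0.0936 + 0.0088) ≈ 20.225 × 0.1024 ≈ 2.071 mcg/mL.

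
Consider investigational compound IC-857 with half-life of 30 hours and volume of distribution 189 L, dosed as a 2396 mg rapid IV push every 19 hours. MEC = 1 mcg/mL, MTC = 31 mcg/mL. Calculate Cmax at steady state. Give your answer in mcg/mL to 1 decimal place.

Over one 19-h interval, 19/30 ≈ 0.63333 half-lives elapse, leaving f ≈ 0.6447 of each dose.
Accumulation ratio R = 1/(1 − f) ≈ 1/0.3553 ≈ 2.8145.
Each bolus raises the concentration by D/Vd = 2396/189 ≈ 12.677 mcg/mL.
Steady-state peak Cmax,ss = C₀·R ≈ 12.677 × 2.8145 ≈ 35.679 mcg/mL.
Peak 35.7 mcg/mL vs MTC 31 mcg/mL: exceeds toxic threshold.

35.7 mcg/mL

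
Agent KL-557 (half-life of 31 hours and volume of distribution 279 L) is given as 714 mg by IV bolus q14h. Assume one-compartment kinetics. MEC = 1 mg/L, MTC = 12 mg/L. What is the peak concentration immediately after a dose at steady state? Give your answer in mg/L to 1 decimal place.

9.5 mg/L

k = ln2/t½ = ln2/31 ≈ 0.022360 h⁻¹; fraction remaining f = e^(−kτ) = e^(−0.022360×14) ≈ 0.7312.
At steady state, accumulation factor R = 1/(1 − e^(−kτ)) ≈ 3.7202.
Single-dose peak C₀ = D/Vd = 714/279 ≈ 2.559 mg/L.
Cmax,ss = C₀/(1 − f) ≈ 2.559/0.2688 ≈ 9.520 mg/L.
Peak 9.5 mg/L vs MTC 12 mg/L: below toxic threshold.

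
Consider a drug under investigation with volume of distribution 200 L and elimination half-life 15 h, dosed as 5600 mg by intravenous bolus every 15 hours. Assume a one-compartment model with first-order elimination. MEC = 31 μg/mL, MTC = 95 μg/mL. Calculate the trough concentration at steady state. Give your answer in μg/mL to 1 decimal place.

28.0 μg/mL

The dosing interval is 1 half-life, so f = 2^(−1) = 0.5.
At steady state, R = 1/(1 − 0.5) = 2/1.
Single-dose peak C₀ = D/Vd = 5600/200 = 28 μg/mL.
Steady-state peak Cmax,ss = C₀·R = 28 × 2/1 ≈ 56.000 μg/mL.
Steady-state trough Cmin,ss = Cmax,ss·f ≈ 56.000 × 0.5 ≈ 28.000 μg/mL.
Trough 28.0 μg/mL vs MEC 31 μg/mL: subtherapeutic.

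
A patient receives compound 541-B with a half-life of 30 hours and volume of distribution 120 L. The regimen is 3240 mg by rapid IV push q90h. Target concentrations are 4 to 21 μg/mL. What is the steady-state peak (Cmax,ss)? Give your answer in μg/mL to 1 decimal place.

τ = 90 h = 3 half-lives, so f = (1/2)^3 = 0.125.
At steady state, R = 1/(1 − 0.125) = 8/7.
Single-dose peak C₀ = D/Vd = 3240/120 = 27 μg/mL.
Steady-state peak Cmax,ss = C₀·R = 27 × 8/7 ≈ 30.857 μg/mL.
Peak 30.9 μg/mL vs MTC 21 μg/mL: exceeds toxic threshold.

30.9 μg/mL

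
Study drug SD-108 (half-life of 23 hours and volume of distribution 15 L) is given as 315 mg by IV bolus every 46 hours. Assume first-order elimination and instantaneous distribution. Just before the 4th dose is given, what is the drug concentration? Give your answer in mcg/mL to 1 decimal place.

6.9 mcg/mL

f = (1/2)^(τ/t½) = (1/2)^(46/23) ≈ 0.2500.
C₀ = D/Vd = 315/15 ≈ 21.000 mcg/mL.
Before the 4th dose, 3 doses have been given. Superposition: Cmin = C₀·(f + f² + … + f^3).
≈ 21.000 × (0.2500 + 0.0625 + 0.0156) ≈ 21.000 × 0.3281 ≈ 6.890 mcg/mL.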